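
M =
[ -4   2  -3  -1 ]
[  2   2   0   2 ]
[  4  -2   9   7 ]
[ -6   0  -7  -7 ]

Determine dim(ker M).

1

Row reduce to echelon form.
R2 ← R2 + (1/2)·R1: [0, 3, -3/2, 3/2]
R3 ← R3 + R1: [0, 0, 6, 6]
R4 ← R4 − (3/2)·R1: [0, -3, -5/2, -11/2]
R4 ← R4 + R2: [0, 0, -4, -4]
R4 ← R4 + (2/3)·R3: [0, 0, 0, 0]
3 nonzero rows, so rank(M) = 3.
M has 4 columns; by rank–nullity, nullity = 4 − 3 = 1.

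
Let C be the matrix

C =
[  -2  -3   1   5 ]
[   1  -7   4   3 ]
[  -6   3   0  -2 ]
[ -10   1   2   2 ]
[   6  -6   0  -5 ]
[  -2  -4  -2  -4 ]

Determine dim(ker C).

Row reduce to echelon form.
R2 ← R2 + (1/2)·R1: [0, -17/2, 9/2, 11/2]
R3 ← R3 − (3)·R1: [0, 12, -3, -17]
R4 ← R4 − (5)·R1: [0, 16, -3, -23]
R5 ← R5 + (3)·R1: [0, -15, 3, 10]
R6 ← R6 − R1: [0, -1, -3, -9]
R3 ← R3 + (24/17)·R2: [0, 0, 57/17, -157/17]
R4 ← R4 + (32/17)·R2: [0, 0, 93/17, -215/17]
R5 ← R5 − (30/17)·R2: [0, 0, -84/17, 5/17]
R6 ← R6 − (2/17)·R2: [0, 0, -60/17, -164/17]
R4 ← R4 − (31/19)·R3: [0, 0, 0, 46/19]
R5 ← R5 + (28/19)·R3: [0, 0, 0, -253/19]
R6 ← R6 + (20/19)·R3: [0, 0, 0, -368/19]
R5 ← R5 + (11/2)·R4: [0, 0, 0, 0]
R6 ← R6 + (8)·R4: [0, 0, 0, 0]
4 nonzero rows, so rank(C) = 4.
C has 4 columns; by rank–nullity, nullity = 4 − 4 = 0.

0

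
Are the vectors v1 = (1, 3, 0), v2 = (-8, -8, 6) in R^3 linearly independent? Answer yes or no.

yes

Form the matrix with these vectors as rows and row reduce.
R2 ← R2 + (8)·R1: [0, 16, 6]
2 nonzero rows, so the 2 vectors span a space of dimension 2.
Since 2 = 2, the vectors are linearly independent.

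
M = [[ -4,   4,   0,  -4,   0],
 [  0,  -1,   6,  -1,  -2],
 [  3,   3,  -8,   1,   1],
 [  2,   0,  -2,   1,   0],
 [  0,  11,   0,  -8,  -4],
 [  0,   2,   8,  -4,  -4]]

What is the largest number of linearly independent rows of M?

Row reduce to echelon form.
R3 ← R3 + (3/4)·R1: [0, 6, -8, -2, 1]
R4 ← R4 + (1/2)·R1: [0, 2, -2, -1, 0]
R3 ← R3 + (6)·R2: [0, 0, 28, -8, -11]
R4 ← R4 + (2)·R2: [0, 0, 10, -3, -4]
R5 ← R5 + (11)·R2: [0, 0, 66, -19, -26]
R6 ← R6 + (2)·R2: [0, 0, 20, -6, -8]
R4 ← R4 − (5/14)·R3: [0, 0, 0, -1/7, -1/14]
R5 ← R5 − (33/14)·R3: [0, 0, 0, -1/7, -1/14]
R6 ← R6 − (5/7)·R3: [0, 0, 0, -2/7, -1/7]
R5 ← R5 − R4: [0, 0, 0, 0, 0]
R6 ← R6 − (2)·R4: [0, 0, 0, 0, 0]
Echelon form has 4 nonzero rows, so rank(M) = 4.
The rank gives the maximum number of linearly independent rows: 4.

4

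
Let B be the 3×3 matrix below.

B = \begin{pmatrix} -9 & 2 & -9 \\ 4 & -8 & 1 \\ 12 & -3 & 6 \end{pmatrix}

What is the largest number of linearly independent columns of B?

Row reduce to echelon form.
R2 ← R2 + (4/9)·R1: [0, -64/9, -3]
R3 ← R3 + (4/3)·R1: [0, -1/3, -6]
R3 ← R3 − (3/64)·R2: [0, 0, -375/64]
Echelon form has 3 nonzero rows, so rank(B) = 3.
The rank gives the maximum number of linearly independent columns: 3.

3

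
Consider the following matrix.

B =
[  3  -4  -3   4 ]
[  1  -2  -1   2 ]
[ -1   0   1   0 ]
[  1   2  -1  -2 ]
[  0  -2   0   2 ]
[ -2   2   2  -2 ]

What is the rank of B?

2

Row reduce to echelon form.
R2 ← R2 − (1/3)·R1: [0, -2/3, 0, 2/3]
R3 ← R3 + (1/3)·R1: [0, -4/3, 0, 4/3]
R4 ← R4 − (1/3)·R1: [0, 10/3, 0, -10/3]
R6 ← R6 + (2/3)·R1: [0, -2/3, 0, 2/3]
R3 ← R3 − (2)·R2: [0, 0, 0, 0]
R4 ← R4 + (5)·R2: [0, 0, 0, 0]
R5 ← R5 − (3)·R2: [0, 0, 0, 0]
R6 ← R6 − R2: [0, 0, 0, 0]
Echelon form has 2 nonzero rows, so rank(B) = 2.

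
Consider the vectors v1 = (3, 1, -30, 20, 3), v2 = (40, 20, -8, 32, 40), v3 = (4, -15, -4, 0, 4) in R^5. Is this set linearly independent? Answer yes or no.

Form the matrix with these vectors as rows and row reduce.
R2 ← R2 − (40/3)·R1: [0, 20/3, 392, -704/3, 0]
R3 ← R3 − (4/3)·R1: [0, -49/3, 36, -80/3, 0]
R3 ← R3 + (49/20)·R2: [0, 0, 4982/5, -3008/5, 0]
3 nonzero rows, so the 3 vectors span a space of dimension 3.
Since 3 = 3, the vectors are linearly independent.

yes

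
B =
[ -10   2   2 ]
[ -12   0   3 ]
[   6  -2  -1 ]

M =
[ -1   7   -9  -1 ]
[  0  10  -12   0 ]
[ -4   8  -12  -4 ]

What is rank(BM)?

First compute BM:
[[  2, -34,  42,   2],
 [  0, -60,  72,   0],
 [ -2,  14, -18,  -2]]
Now row reduce the product.
R3 ← R3 + R1: [0, -20, 24, 0]
R3 ← R3 − (1/3)·R2: [0, 0, 0, 0]
2 nonzero rows, so rank(BM) = 2.

2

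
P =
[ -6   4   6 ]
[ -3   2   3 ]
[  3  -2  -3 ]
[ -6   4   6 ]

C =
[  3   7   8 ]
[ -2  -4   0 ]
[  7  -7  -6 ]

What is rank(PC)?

1

First compute PC:
[[ 16, -100, -84],
 [  8, -50, -42],
 [ -8,  50,  42],
 [ 16, -100, -84]]
Now row reduce the product.
R2 ← R2 − (1/2)·R1: [0, 0, 0]
R3 ← R3 + (1/2)·R1: [0, 0, 0]
R4 ← R4 − R1: [0, 0, 0]
1 nonzero row, so rank(PC) = 1.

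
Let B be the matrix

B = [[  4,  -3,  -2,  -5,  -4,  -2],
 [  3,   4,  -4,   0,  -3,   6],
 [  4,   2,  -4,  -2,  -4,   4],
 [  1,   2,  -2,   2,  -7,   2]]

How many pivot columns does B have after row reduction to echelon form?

3

Row reduce to echelon form.
R2 ← R2 − (3/4)·R1: [0, 25/4, -5/2, 15/4, 0, 15/2]
R3 ← R3 − R1: [0, 5, -2, 3, 0, 6]
R4 ← R4 − (1/4)·R1: [0, 11/4, -3/2, 13/4, -6, 5/2]
R3 ← R3 − (4/5)·R2: [0, 0, 0, 0, 0, 0]
R4 ← R4 − (11/25)·R2: [0, 0, -2/5, 8/5, -6, -4/5]
Swap R3 ↔ R4
Echelon form has 3 nonzero rows, so rank(B) = 3.
Each nonzero row contributes one pivot column: 3 pivot columns.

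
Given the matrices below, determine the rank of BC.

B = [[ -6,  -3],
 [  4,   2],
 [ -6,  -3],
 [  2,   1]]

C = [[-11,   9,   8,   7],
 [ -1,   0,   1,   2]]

First compute BC:
[[ 69, -54, -51, -48],
 [-46,  36,  34,  32],
 [ 69, -54, -51, -48],
 [-23,  18,  17,  16]]
Now row reduce the product.
R2 ← R2 + (2/3)·R1: [0, 0, 0, 0]
R3 ← R3 − R1: [0, 0, 0, 0]
R4 ← R4 + (1/3)·R1: [0, 0, 0, 0]
1 nonzero row, so rank(BC) = 1.

1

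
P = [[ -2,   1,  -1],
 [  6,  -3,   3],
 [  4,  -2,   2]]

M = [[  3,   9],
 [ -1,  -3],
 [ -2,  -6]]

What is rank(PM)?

First compute PM:
[[ -5, -15],
 [ 15,  45],
 [ 10,  30]]
Now row reduce the product.
R2 ← R2 + (3)·R1: [0, 0]
R3 ← R3 + (2)·R1: [0, 0]
1 nonzero row, so rank(PM) = 1.

1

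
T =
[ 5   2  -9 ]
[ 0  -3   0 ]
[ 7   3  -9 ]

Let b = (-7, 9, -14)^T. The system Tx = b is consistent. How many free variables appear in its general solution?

Row reduce the augmented matrix [T | b].
R3 ← R3 − (7/5)·R1: [0, 1/5, 18/5, -21/5]
R3 ← R3 + (1/15)·R2: [0, 0, 18/5, -18/5]
The echelon form has 3 nonzero rows, and every pivot lies in the first 3 columns, so rank(T) = rank([T|b]) = 3.
The system is consistent.
Free variables = (unknowns) − (rank) = 3 − 3 = 0.

0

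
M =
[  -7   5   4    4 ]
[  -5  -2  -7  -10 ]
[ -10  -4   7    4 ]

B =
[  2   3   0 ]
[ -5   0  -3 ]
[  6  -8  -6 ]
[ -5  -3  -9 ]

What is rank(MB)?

3

First compute MB:
[[-35, -65, -75],
 [  8,  71, 138],
 [ 22, -98, -66]]
Now row reduce the product.
R2 ← R2 + (8/35)·R1: [0, 393/7, 846/7]
R3 ← R3 + (22/35)·R1: [0, -972/7, -792/7]
R3 ← R3 + (324/131)·R2: [0, 0, 24336/131]
3 nonzero rows, so rank(MB) = 3.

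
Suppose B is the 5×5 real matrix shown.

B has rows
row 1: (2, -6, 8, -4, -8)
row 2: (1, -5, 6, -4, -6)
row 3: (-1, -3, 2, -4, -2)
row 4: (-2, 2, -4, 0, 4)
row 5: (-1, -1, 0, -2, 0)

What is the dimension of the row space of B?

2

Row reduce to echelon form.
R2 ← R2 − (1/2)·R1: [0, -2, 2, -2, -2]
R3 ← R3 + (1/2)·R1: [0, -6, 6, -6, -6]
R4 ← R4 + R1: [0, -4, 4, -4, -4]
R5 ← R5 + (1/2)·R1: [0, -4, 4, -4, -4]
R3 ← R3 − (3)·R2: [0, 0, 0, 0, 0]
R4 ← R4 − (2)·R2: [0, 0, 0, 0, 0]
R5 ← R5 − (2)·R2: [0, 0, 0, 0, 0]
Echelon form has 2 nonzero rows, so rank(B) = 2.
The row space has dimension equal to the rank: 2.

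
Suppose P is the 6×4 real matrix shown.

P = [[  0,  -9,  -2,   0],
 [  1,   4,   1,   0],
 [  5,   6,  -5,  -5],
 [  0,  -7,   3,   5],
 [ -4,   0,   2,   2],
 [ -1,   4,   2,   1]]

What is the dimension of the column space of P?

4

Row reduce to echelon form.
Swap R1 ↔ R2
R3 ← R3 − (5)·R1: [0, -14, -10, -5]
R5 ← R5 + (4)·R1: [0, 16, 6, 2]
R6 ← R6 + R1: [0, 8, 3, 1]
R3 ← R3 − (14/9)·R2: [0, 0, -62/9, -5]
R4 ← R4 − (7/9)·R2: [0, 0, 41/9, 5]
R5 ← R5 + (16/9)·R2: [0, 0, 22/9, 2]
R6 ← R6 + (8/9)·R2: [0, 0, 11/9, 1]
R4 ← R4 + (41/62)·R3: [0, 0, 0, 105/62]
R5 ← R5 + (11/31)·R3: [0, 0, 0, 7/31]
R6 ← R6 + (11/62)·R3: [0, 0, 0, 7/62]
R5 ← R5 − (2/15)·R4: [0, 0, 0, 0]
R6 ← R6 − (1/15)·R4: [0, 0, 0, 0]
Echelon form has 4 nonzero rows, so rank(P) = 4.
The column space has dimension equal to the rank: 4.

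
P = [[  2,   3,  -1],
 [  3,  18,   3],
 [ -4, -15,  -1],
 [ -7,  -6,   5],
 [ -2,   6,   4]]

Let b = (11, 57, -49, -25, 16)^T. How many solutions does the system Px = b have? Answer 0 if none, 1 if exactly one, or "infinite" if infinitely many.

infinite

Row reduce the augmented matrix [P | b].
R2 ← R2 − (3/2)·R1: [0, 27/2, 9/2, 81/2]
R3 ← R3 + (2)·R1: [0, -9, -3, -27]
R4 ← R4 + (7/2)·R1: [0, 9/2, 3/2, 27/2]
R5 ← R5 + R1: [0, 9, 3, 27]
R3 ← R3 + (2/3)·R2: [0, 0, 0, 0]
R4 ← R4 − (1/3)·R2: [0, 0, 0, 0]
R5 ← R5 − (2/3)·R2: [0, 0, 0, 0]
The echelon form has 2 nonzero rows, and every pivot lies in the first 3 columns, so rank(P) = rank([P|b]) = 2.
The system is consistent.
rank = 2 < 3 unknowns, so there are infinitely many solutions.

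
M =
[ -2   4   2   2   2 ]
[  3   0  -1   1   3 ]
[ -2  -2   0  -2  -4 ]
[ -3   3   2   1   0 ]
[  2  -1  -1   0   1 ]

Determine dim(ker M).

3

Row reduce to echelon form.
R2 ← R2 + (3/2)·R1: [0, 6, 2, 4, 6]
R3 ← R3 − R1: [0, -6, -2, -4, -6]
R4 ← R4 − (3/2)·R1: [0, -3, -1, -2, -3]
R5 ← R5 + R1: [0, 3, 1, 2, 3]
R3 ← R3 + R2: [0, 0, 0, 0, 0]
R4 ← R4 + (1/2)·R2: [0, 0, 0, 0, 0]
R5 ← R5 − (1/2)·R2: [0, 0, 0, 0, 0]
2 nonzero rows, so rank(M) = 2.
M has 5 columns; by rank–nullity, nullity = 5 − 2 = 3.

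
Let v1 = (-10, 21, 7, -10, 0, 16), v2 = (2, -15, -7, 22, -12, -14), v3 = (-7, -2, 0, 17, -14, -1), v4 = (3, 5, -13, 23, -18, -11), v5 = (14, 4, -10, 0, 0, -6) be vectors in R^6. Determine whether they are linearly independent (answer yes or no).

Form the matrix with these vectors as rows and row reduce.
R2 ← R2 + (1/5)·R1: [0, -54/5, -28/5, 20, -12, -54/5]
R3 ← R3 − (7/10)·R1: [0, -167/10, -49/10, 24, -14, -61/5]
R4 ← R4 + (3/10)·R1: [0, 113/10, -109/10, 20, -18, -31/5]
R5 ← R5 + (7/5)·R1: [0, 167/5, -1/5, -14, 0, 82/5]
R3 ← R3 − (167/108)·R2: [0, 0, 203/54, -187/27, 41/9, 9/2]
R4 ← R4 + (113/108)·R2: [0, 0, -905/54, 1105/27, -275/9, -35/2]
R5 ← R5 + (167/54)·R2: [0, 0, -473/27, 1292/27, -334/9, -17]
R4 ← R4 + (905/203)·R3: [0, 0, 0, 2040/203, -2080/203, 520/203]
R5 ← R5 + (946/203)·R3: [0, 0, 0, 3162/203, -3224/203, 806/203]
R5 ← R5 − (31/20)·R4: [0, 0, 0, 0, 0, 0]
4 nonzero rows, so the 5 vectors span a space of dimension 4.
Since 4 < 5, the vectors are linearly dependent.

no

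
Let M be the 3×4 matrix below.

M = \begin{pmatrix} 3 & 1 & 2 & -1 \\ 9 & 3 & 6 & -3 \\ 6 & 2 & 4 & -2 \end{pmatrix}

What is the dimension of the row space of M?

1

Row reduce to echelon form.
R2 ← R2 − (3)·R1: [0, 0, 0, 0]
R3 ← R3 − (2)·R1: [0, 0, 0, 0]
Echelon form has 1 nonzero row, so rank(M) = 1.
The row space has dimension equal to the rank: 1.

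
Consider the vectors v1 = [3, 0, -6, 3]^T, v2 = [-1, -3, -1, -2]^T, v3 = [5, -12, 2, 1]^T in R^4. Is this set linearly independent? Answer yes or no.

yes

Form the matrix with these vectors as rows and row reduce.
R2 ← R2 + (1/3)·R1: [0, -3, -3, -1]
R3 ← R3 − (5/3)·R1: [0, -12, 12, -4]
R3 ← R3 − (4)·R2: [0, 0, 24, 0]
3 nonzero rows, so the 3 vectors span a space of dimension 3.
Since 3 = 3, the vectors are linearly independent.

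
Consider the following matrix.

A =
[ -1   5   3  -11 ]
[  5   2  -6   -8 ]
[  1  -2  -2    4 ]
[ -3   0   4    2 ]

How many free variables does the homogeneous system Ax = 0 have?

2

Row reduce to echelon form.
R2 ← R2 + (5)·R1: [0, 27, 9, -63]
R3 ← R3 + R1: [0, 3, 1, -7]
R4 ← R4 − (3)·R1: [0, -15, -5, 35]
R3 ← R3 − (1/9)·R2: [0, 0, 0, 0]
R4 ← R4 + (5/9)·R2: [0, 0, 0, 0]
2 nonzero rows, so rank(A) = 2.
A has 4 columns; by rank–nullity, nullity = 4 − 2 = 2.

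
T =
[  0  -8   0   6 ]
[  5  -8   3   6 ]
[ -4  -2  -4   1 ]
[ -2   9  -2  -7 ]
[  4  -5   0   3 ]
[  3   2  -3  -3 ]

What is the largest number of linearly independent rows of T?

Row reduce to echelon form.
Swap R1 ↔ R2
R3 ← R3 + (4/5)·R1: [0, -42/5, -8/5, 29/5]
R4 ← R4 + (2/5)·R1: [0, 29/5, -4/5, -23/5]
R5 ← R5 − (4/5)·R1: [0, 7/5, -12/5, -9/5]
R6 ← R6 − (3/5)·R1: [0, 34/5, -24/5, -33/5]
R3 ← R3 − (21/20)·R2: [0, 0, -8/5, -1/2]
R4 ← R4 + (29/40)·R2: [0, 0, -4/5, -1/4]
R5 ← R5 + (7/40)·R2: [0, 0, -12/5, -3/4]
R6 ← R6 + (17/20)·R2: [0, 0, -24/5, -3/2]
R4 ← R4 − (1/2)·R3: [0, 0, 0, 0]
R5 ← R5 − (3/2)·R3: [0, 0, 0, 0]
R6 ← R6 − (3)·R3: [0, 0, 0, 0]
Echelon form has 3 nonzero rows, so rank(T) = 3.
The rank gives the maximum number of linearly independent rows: 3.

3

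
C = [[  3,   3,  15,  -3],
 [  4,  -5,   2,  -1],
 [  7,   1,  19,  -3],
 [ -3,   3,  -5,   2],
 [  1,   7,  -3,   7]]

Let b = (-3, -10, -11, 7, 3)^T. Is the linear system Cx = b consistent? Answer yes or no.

Row reduce the augmented matrix [C | b].
R2 ← R2 − (4/3)·R1: [0, -9, -18, 3, -6]
R3 ← R3 − (7/3)·R1: [0, -6, -16, 4, -4]
R4 ← R4 + R1: [0, 6, 10, -1, 4]
R5 ← R5 − (1/3)·R1: [0, 6, -8, 8, 4]
R3 ← R3 − (2/3)·R2: [0, 0, -4, 2, 0]
R4 ← R4 + (2/3)·R2: [0, 0, -2, 1, 0]
R5 ← R5 + (2/3)·R2: [0, 0, -20, 10, 0]
R4 ← R4 − (1/2)·R3: [0, 0, 0, 0, 0]
R5 ← R5 − (5)·R3: [0, 0, 0, 0, 0]
The echelon form has 3 nonzero rows, and every pivot lies in the first 4 columns, so rank(C) = rank([C|b]) = 3.
The system is consistent.

yes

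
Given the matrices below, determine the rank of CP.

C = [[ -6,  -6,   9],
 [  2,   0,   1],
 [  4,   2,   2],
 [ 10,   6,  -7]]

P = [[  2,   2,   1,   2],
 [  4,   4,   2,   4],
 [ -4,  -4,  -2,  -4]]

1

First compute CP:
[[-72, -72, -36, -72],
 [  0,   0,   0,   0],
 [  8,   8,   4,   8],
 [ 72,  72,  36,  72]]
Now row reduce the product.
R3 ← R3 + (1/9)·R1: [0, 0, 0, 0]
R4 ← R4 + R1: [0, 0, 0, 0]
1 nonzero row, so rank(CP) = 1.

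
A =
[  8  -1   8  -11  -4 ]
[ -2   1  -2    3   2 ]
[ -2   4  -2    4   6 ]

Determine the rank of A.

2

Row reduce to echelon form.
R2 ← R2 + (1/4)·R1: [0, 3/4, 0, 1/4, 1]
R3 ← R3 + (1/4)·R1: [0, 15/4, 0, 5/4, 5]
R3 ← R3 − (5)·R2: [0, 0, 0, 0, 0]
Echelon form has 2 nonzero rows, so rank(A) = 2.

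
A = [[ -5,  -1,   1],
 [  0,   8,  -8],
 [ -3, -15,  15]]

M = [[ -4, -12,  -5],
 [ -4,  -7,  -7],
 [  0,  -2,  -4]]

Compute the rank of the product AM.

First compute AM:
[[ 24,  65,  28],
 [-32, -40, -24],
 [ 72, 111,  60]]
Now row reduce the product.
R2 ← R2 + (4/3)·R1: [0, 140/3, 40/3]
R3 ← R3 − (3)·R1: [0, -84, -24]
R3 ← R3 + (9/5)·R2: [0, 0, 0]
2 nonzero rows, so rank(AM) = 2.

2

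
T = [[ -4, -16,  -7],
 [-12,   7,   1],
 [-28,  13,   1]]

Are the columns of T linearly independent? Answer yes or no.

Row reduce T to echelon form.
R2 ← R2 − (3)·R1: [0, 55, 22]
R3 ← R3 − (7)·R1: [0, 125, 50]
R3 ← R3 − (25/11)·R2: [0, 0, 0]
2 pivots among 3 columns.
Only 2 < 3 pivot columns, so the columns are linearly dependent.

no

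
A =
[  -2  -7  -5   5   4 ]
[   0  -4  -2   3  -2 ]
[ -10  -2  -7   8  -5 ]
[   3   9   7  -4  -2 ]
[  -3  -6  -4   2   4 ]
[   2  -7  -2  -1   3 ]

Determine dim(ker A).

Row reduce to echelon form.
R3 ← R3 − (5)·R1: [0, 33, 18, -17, -25]
R4 ← R4 + (3/2)·R1: [0, -3/2, -1/2, 7/2, 4]
R5 ← R5 − (3/2)·R1: [0, 9/2, 7/2, -11/2, -2]
R6 ← R6 + R1: [0, -14, -7, 4, 7]
R3 ← R3 + (33/4)·R2: [0, 0, 3/2, 31/4, -83/2]
R4 ← R4 − (3/8)·R2: [0, 0, 1/4, 19/8, 19/4]
R5 ← R5 + (9/8)·R2: [0, 0, 5/4, -17/8, -17/4]
R6 ← R6 − (7/2)·R2: [0, 0, 0, -13/2, 14]
R4 ← R4 − (1/6)·R3: [0, 0, 0, 13/12, 35/3]
R5 ← R5 − (5/6)·R3: [0, 0, 0, -103/12, 91/3]
R5 ← R5 + (103/13)·R4: [0, 0, 0, 0, 1596/13]
R6 ← R6 + (6)·R4: [0, 0, 0, 0, 84]
R6 ← R6 − (13/19)·R5: [0, 0, 0, 0, 0]
5 nonzero rows, so rank(A) = 5.
A has 5 columns; by rank–nullity, nullity = 5 − 5 = 0.

0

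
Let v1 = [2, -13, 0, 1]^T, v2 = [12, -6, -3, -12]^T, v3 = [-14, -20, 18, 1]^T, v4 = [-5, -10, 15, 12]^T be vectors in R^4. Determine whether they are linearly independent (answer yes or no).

Form the matrix with these vectors as rows and row reduce.
R2 ← R2 − (6)·R1: [0, 72, -3, -18]
R3 ← R3 + (7)·R1: [0, -111, 18, 8]
R4 ← R4 + (5/2)·R1: [0, -85/2, 15, 29/2]
R3 ← R3 + (37/24)·R2: [0, 0, 107/8, -79/4]
R4 ← R4 + (85/144)·R2: [0, 0, 635/48, 31/8]
R4 ← R4 − (635/642)·R3: [0, 0, 0, 15029/642]
4 nonzero rows, so the 4 vectors span a space of dimension 4.
Since 4 = 4, the vectors are linearly independent.

yes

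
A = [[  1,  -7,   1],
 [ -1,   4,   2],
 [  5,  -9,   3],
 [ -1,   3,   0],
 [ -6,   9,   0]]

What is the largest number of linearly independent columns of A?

3

Row reduce to echelon form.
R2 ← R2 + R1: [0, -3, 3]
R3 ← R3 − (5)·R1: [0, 26, -2]
R4 ← R4 + R1: [0, -4, 1]
R5 ← R5 + (6)·R1: [0, -33, 6]
R3 ← R3 + (26/3)·R2: [0, 0, 24]
R4 ← R4 − (4/3)·R2: [0, 0, -3]
R5 ← R5 − (11)·R2: [0, 0, -27]
R4 ← R4 + (1/8)·R3: [0, 0, 0]
R5 ← R5 + (9/8)·R3: [0, 0, 0]
Echelon form has 3 nonzero rows, so rank(A) = 3.
The rank gives the maximum number of linearly independent columns: 3.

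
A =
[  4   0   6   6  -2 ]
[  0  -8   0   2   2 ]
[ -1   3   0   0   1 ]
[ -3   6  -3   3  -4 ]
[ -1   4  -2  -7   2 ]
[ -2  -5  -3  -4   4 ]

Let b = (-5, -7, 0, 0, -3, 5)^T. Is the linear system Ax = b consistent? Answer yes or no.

Row reduce the augmented matrix [A | b].
R3 ← R3 + (1/4)·R1: [0, 3, 3/2, 3/2, 1/2, -5/4]
R4 ← R4 + (3/4)·R1: [0, 6, 3/2, 15/2, -11/2, -15/4]
R5 ← R5 + (1/4)·R1: [0, 4, -1/2, -11/2, 3/2, -17/4]
R6 ← R6 + (1/2)·R1: [0, -5, 0, -1, 3, 5/2]
R3 ← R3 + (3/8)·R2: [0, 0, 3/2, 9/4, 5/4, -31/8]
R4 ← R4 + (3/4)·R2: [0, 0, 3/2, 9, -4, -9]
R5 ← R5 + (1/2)·R2: [0, 0, -1/2, -9/2, 5/2, -31/4]
R6 ← R6 − (5/8)·R2: [0, 0, 0, -9/4, 7/4, 55/8]
R4 ← R4 − R3: [0, 0, 0, 27/4, -21/4, -41/8]
R5 ← R5 + (1/3)·R3: [0, 0, 0, -15/4, 35/12, -217/24]
R5 ← R5 + (5/9)·R4: [0, 0, 0, 0, 0, -107/9]
R6 ← R6 + (1/3)·R4: [0, 0, 0, 0, 0, 31/6]
R6 ← R6 + (93/214)·R5: [0, 0, 0, 0, 0, 0]
The echelon form has 5 nonzero rows; the last pivot sits in the augmented column, so rank(A) = 4 but rank([A|b]) = 5.
Since the ranks differ, the system is inconsistent.

no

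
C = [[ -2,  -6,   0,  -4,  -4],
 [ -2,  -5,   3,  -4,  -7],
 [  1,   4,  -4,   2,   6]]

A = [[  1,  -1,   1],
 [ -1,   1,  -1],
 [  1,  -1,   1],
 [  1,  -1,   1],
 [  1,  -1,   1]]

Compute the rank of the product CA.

First compute CA:
[[ -4,   4,  -4],
 [ -5,   5,  -5],
 [  1,  -1,   1]]
Now row reduce the product.
R2 ← R2 − (5/4)·R1: [0, 0, 0]
R3 ← R3 + (1/4)·R1: [0, 0, 0]
1 nonzero row, so rank(CA) = 1.

1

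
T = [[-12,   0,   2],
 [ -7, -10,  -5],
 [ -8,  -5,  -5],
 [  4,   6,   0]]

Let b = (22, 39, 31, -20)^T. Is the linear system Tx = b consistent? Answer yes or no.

yes

Row reduce the augmented matrix [T | b].
R2 ← R2 − (7/12)·R1: [0, -10, -37/6, 157/6]
R3 ← R3 − (2/3)·R1: [0, -5, -19/3, 49/3]
R4 ← R4 + (1/3)·R1: [0, 6, 2/3, -38/3]
R3 ← R3 − (1/2)·R2: [0, 0, -13/4, 13/4]
R4 ← R4 + (3/5)·R2: [0, 0, -91/30, 91/30]
R4 ← R4 − (14/15)·R3: [0, 0, 0, 0]
The echelon form has 3 nonzero rows, and every pivot lies in the first 3 columns, so rank(T) = rank([T|b]) = 3.
The system is consistent.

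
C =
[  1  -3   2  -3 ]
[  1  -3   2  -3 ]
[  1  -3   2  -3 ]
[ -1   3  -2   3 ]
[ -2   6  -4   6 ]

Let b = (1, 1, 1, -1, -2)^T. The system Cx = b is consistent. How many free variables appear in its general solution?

3

Row reduce the augmented matrix [C | b].
R2 ← R2 − R1: [0, 0, 0, 0, 0]
R3 ← R3 − R1: [0, 0, 0, 0, 0]
R4 ← R4 + R1: [0, 0, 0, 0, 0]
R5 ← R5 + (2)·R1: [0, 0, 0, 0, 0]
The echelon form has 1 nonzero rows, and every pivot lies in the first 4 columns, so rank(C) = rank([C|b]) = 1.
The system is consistent.
Free variables = (unknowns) − (rank) = 4 − 1 = 3.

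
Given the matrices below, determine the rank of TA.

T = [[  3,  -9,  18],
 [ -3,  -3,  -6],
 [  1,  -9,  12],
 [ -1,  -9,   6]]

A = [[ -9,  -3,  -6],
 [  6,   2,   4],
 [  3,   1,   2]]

1

First compute TA:
[[-27,  -9, -18],
 [ -9,  -3,  -6],
 [-27,  -9, -18],
 [-27,  -9, -18]]
Now row reduce the product.
R2 ← R2 − (1/3)·R1: [0, 0, 0]
R3 ← R3 − R1: [0, 0, 0]
R4 ← R4 − R1: [0, 0, 0]
1 nonzero row, so rank(TA) = 1.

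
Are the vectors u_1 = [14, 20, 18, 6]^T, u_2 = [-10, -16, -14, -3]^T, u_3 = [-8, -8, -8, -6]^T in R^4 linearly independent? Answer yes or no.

no

Form the matrix with these vectors as rows and row reduce.
R2 ← R2 + (5/7)·R1: [0, -12/7, -8/7, 9/7]
R3 ← R3 + (4/7)·R1: [0, 24/7, 16/7, -18/7]
R3 ← R3 + (2)·R2: [0, 0, 0, 0]
2 nonzero rows, so the 3 vectors span a space of dimension 2.
Since 2 < 3, the vectors are linearly dependent.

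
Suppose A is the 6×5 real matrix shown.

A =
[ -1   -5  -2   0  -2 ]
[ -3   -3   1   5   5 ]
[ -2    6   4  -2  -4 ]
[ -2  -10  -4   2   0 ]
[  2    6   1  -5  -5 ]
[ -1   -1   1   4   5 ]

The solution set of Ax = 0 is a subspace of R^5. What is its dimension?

Row reduce to echelon form.
R2 ← R2 − (3)·R1: [0, 12, 7, 5, 11]
R3 ← R3 − (2)·R1: [0, 16, 8, -2, 0]
R4 ← R4 − (2)·R1: [0, 0, 0, 2, 4]
R5 ← R5 + (2)·R1: [0, -4, -3, -5, -9]
R6 ← R6 − R1: [0, 4, 3, 4, 7]
R3 ← R3 − (4/3)·R2: [0, 0, -4/3, -26/3, -44/3]
R5 ← R5 + (1/3)·R2: [0, 0, -2/3, -10/3, -16/3]
R6 ← R6 − (1/3)·R2: [0, 0, 2/3, 7/3, 10/3]
R5 ← R5 − (1/2)·R3: [0, 0, 0, 1, 2]
R6 ← R6 + (1/2)·R3: [0, 0, 0, -2, -4]
R5 ← R5 − (1/2)·R4: [0, 0, 0, 0, 0]
R6 ← R6 + R4: [0, 0, 0, 0, 0]
4 nonzero rows, so rank(A) = 4.
A has 5 columns; by rank–nullity, nullity = 5 − 4 = 1.

1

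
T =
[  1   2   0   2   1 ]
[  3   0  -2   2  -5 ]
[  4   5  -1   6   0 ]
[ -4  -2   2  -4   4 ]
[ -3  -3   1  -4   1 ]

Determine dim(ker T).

3

Row reduce to echelon form.
R2 ← R2 − (3)·R1: [0, -6, -2, -4, -8]
R3 ← R3 − (4)·R1: [0, -3, -1, -2, -4]
R4 ← R4 + (4)·R1: [0, 6, 2, 4, 8]
R5 ← R5 + (3)·R1: [0, 3, 1, 2, 4]
R3 ← R3 − (1/2)·R2: [0, 0, 0, 0, 0]
R4 ← R4 + R2: [0, 0, 0, 0, 0]
R5 ← R5 + (1/2)·R2: [0, 0, 0, 0, 0]
2 nonzero rows, so rank(T) = 2.
T has 5 columns; by rank–nullity, nullity = 5 − 2 = 3.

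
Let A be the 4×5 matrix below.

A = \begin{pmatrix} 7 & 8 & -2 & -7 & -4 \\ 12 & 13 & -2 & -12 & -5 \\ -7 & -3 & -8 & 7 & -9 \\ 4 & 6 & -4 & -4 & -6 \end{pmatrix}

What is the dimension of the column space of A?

2

Row reduce to echelon form.
R2 ← R2 − (12/7)·R1: [0, -5/7, 10/7, 0, 13/7]
R3 ← R3 + R1: [0, 5, -10, 0, -13]
R4 ← R4 − (4/7)·R1: [0, 10/7, -20/7, 0, -26/7]
R3 ← R3 + (7)·R2: [0, 0, 0, 0, 0]
R4 ← R4 + (2)·R2: [0, 0, 0, 0, 0]
Echelon form has 2 nonzero rows, so rank(A) = 2.
The column space has dimension equal to the rank: 2.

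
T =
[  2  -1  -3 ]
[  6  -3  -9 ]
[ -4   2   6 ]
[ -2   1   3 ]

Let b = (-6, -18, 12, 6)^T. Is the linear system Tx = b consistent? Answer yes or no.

Row reduce the augmented matrix [T | b].
R2 ← R2 − (3)·R1: [0, 0, 0, 0]
R3 ← R3 + (2)·R1: [0, 0, 0, 0]
R4 ← R4 + R1: [0, 0, 0, 0]
The echelon form has 1 nonzero rows, and every pivot lies in the first 3 columns, so rank(T) = rank([T|b]) = 1.
The system is consistent.

yes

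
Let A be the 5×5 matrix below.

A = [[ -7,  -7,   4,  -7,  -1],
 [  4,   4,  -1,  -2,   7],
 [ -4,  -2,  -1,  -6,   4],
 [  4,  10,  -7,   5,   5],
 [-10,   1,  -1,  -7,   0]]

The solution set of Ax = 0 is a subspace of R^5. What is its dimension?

0

Row reduce to echelon form.
R2 ← R2 + (4/7)·R1: [0, 0, 9/7, -6, 45/7]
R3 ← R3 − (4/7)·R1: [0, 2, -23/7, -2, 32/7]
R4 ← R4 + (4/7)·R1: [0, 6, -33/7, 1, 31/7]
R5 ← R5 − (10/7)·R1: [0, 11, -47/7, 3, 10/7]
Swap R2 ↔ R3
R4 ← R4 − (3)·R2: [0, 0, 36/7, 7, -65/7]
R5 ← R5 − (11/2)·R2: [0, 0, 159/14, 14, -166/7]
R4 ← R4 − (4)·R3: [0, 0, 0, 31, -35]
R5 ← R5 − (53/6)·R3: [0, 0, 0, 67, -161/2]
R5 ← R5 − (67/31)·R4: [0, 0, 0, 0, -301/62]
5 nonzero rows, so rank(A) = 5.
A has 5 columns; by rank–nullity, nullity = 5 − 5 = 0.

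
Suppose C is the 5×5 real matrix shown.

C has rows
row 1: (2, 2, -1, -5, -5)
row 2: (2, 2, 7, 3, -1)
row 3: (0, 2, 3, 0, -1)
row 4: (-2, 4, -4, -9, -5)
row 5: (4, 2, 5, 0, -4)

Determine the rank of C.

3

Row reduce to echelon form.
R2 ← R2 − R1: [0, 0, 8, 8, 4]
R4 ← R4 + R1: [0, 6, -5, -14, -10]
R5 ← R5 − (2)·R1: [0, -2, 7, 10, 6]
Swap R2 ↔ R3
R4 ← R4 − (3)·R2: [0, 0, -14, -14, -7]
R5 ← R5 + R2: [0, 0, 10, 10, 5]
R4 ← R4 + (7/4)·R3: [0, 0, 0, 0, 0]
R5 ← R5 − (5/4)·R3: [0, 0, 0, 0, 0]
Echelon form has 3 nonzero rows, so rank(C) = 3.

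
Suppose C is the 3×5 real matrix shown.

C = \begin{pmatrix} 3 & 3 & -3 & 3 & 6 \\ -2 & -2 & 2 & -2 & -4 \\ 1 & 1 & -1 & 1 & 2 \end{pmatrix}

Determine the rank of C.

Row reduce to echelon form.
R2 ← R2 + (2/3)·R1: [0, 0, 0, 0, 0]
R3 ← R3 − (1/3)·R1: [0, 0, 0, 0, 0]
Echelon form has 1 nonzero row, so rank(C) = 1.

1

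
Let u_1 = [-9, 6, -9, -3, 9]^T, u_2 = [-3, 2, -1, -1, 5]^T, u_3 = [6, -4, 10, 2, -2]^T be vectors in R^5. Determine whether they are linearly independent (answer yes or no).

Form the matrix with these vectors as rows and row reduce.
R2 ← R2 − (1/3)·R1: [0, 0, 2, 0, 2]
R3 ← R3 + (2/3)·R1: [0, 0, 4, 0, 4]
R3 ← R3 − (2)·R2: [0, 0, 0, 0, 0]
2 nonzero rows, so the 3 vectors span a space of dimension 2.
Since 2 < 3, the vectors are linearly dependent.

no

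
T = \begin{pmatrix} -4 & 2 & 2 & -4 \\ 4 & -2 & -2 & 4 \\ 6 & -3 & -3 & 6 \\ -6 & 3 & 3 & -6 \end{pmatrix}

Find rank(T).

1

Row reduce to echelon form.
R2 ← R2 + R1: [0, 0, 0, 0]
R3 ← R3 + (3/2)·R1: [0, 0, 0, 0]
R4 ← R4 − (3/2)·R1: [0, 0, 0, 0]
Echelon form has 1 nonzero row, so rank(T) = 1.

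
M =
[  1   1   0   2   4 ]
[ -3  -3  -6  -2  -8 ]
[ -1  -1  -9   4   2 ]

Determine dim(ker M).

Row reduce to echelon form.
R2 ← R2 + (3)·R1: [0, 0, -6, 4, 4]
R3 ← R3 + R1: [0, 0, -9, 6, 6]
R3 ← R3 − (3/2)·R2: [0, 0, 0, 0, 0]
2 nonzero rows, so rank(M) = 2.
M has 5 columns; by rank–nullity, nullity = 5 − 2 = 3.

3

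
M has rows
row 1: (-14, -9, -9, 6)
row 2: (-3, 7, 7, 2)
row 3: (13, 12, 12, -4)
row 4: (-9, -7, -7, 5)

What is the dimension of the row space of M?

3

Row reduce to echelon form.
R2 ← R2 − (3/14)·R1: [0, 125/14, 125/14, 5/7]
R3 ← R3 + (13/14)·R1: [0, 51/14, 51/14, 11/7]
R4 ← R4 − (9/14)·R1: [0, -17/14, -17/14, 8/7]
R3 ← R3 − (51/125)·R2: [0, 0, 0, 32/25]
R4 ← R4 + (17/125)·R2: [0, 0, 0, 31/25]
R4 ← R4 − (31/32)·R3: [0, 0, 0, 0]
Echelon form has 3 nonzero rows, so rank(M) = 3.
The row space has dimension equal to the rank: 3.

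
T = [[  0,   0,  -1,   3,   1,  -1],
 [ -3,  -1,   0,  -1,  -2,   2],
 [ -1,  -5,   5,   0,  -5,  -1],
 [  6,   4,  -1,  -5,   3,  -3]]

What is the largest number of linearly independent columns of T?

Row reduce to echelon form.
Swap R1 ↔ R2
R3 ← R3 − (1/3)·R1: [0, -14/3, 5, 1/3, -13/3, -5/3]
R4 ← R4 + (2)·R1: [0, 2, -1, -7, -1, 1]
Swap R2 ↔ R3
R4 ← R4 + (3/7)·R2: [0, 0, 8/7, -48/7, -20/7, 2/7]
R4 ← R4 + (8/7)·R3: [0, 0, 0, -24/7, -12/7, -6/7]
Echelon form has 4 nonzero rows, so rank(T) = 4.
The rank gives the maximum number of linearly independent columns: 4.

4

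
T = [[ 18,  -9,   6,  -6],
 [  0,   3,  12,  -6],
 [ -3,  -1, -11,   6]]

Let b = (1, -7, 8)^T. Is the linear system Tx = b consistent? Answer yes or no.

no

Row reduce the augmented matrix [T | b].
R3 ← R3 + (1/6)·R1: [0, -5/2, -10, 5, 49/6]
R3 ← R3 + (5/6)·R2: [0, 0, 0, 0, 7/3]
The echelon form has 3 nonzero rows; the last pivot sits in the augmented column, so rank(T) = 2 but rank([T|b]) = 3.
Since the ranks differ, the system is inconsistent.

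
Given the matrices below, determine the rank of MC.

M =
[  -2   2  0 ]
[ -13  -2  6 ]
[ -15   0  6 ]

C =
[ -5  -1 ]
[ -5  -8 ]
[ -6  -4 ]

2

First compute MC:
[[  0, -14],
 [ 39,   5],
 [ 39,  -9]]
Now row reduce the product.
Swap R1 ↔ R2
R3 ← R3 − R1: [0, -14]
R3 ← R3 − R2: [0, 0]
2 nonzero rows, so rank(MC) = 2.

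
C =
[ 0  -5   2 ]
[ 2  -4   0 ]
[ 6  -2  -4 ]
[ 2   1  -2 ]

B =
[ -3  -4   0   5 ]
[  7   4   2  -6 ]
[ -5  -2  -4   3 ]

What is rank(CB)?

First compute CB:
[[-45, -24, -18,  36],
 [-34, -24,  -8,  34],
 [-12, -24,  12,  30],
 [ 11,   0,  10,  -2]]
Now row reduce the product.
R2 ← R2 − (34/45)·R1: [0, -88/15, 28/5, 34/5]
R3 ← R3 − (4/15)·R1: [0, -88/5, 84/5, 102/5]
R4 ← R4 + (11/45)·R1: [0, -88/15, 28/5, 34/5]
R3 ← R3 − (3)·R2: [0, 0, 0, 0]
R4 ← R4 − R2: [0, 0, 0, 0]
2 nonzero rows, so rank(CB) = 2.

2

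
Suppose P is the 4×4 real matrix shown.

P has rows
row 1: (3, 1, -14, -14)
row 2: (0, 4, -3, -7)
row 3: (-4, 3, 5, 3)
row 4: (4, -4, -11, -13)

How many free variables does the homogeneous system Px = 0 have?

Row reduce to echelon form.
R3 ← R3 + (4/3)·R1: [0, 13/3, -41/3, -47/3]
R4 ← R4 − (4/3)·R1: [0, -16/3, 23/3, 17/3]
R3 ← R3 − (13/12)·R2: [0, 0, -125/12, -97/12]
R4 ← R4 + (4/3)·R2: [0, 0, 11/3, -11/3]
R4 ← R4 + (44/125)·R3: [0, 0, 0, -814/125]
4 nonzero rows, so rank(P) = 4.
P has 4 columns; by rank–nullity, nullity = 4 − 4 = 0.

0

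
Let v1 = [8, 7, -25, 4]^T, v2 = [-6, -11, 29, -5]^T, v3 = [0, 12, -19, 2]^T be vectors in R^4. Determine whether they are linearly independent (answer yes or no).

yes

Form the matrix with these vectors as rows and row reduce.
R2 ← R2 + (3/4)·R1: [0, -23/4, 41/4, -2]
R3 ← R3 + (48/23)·R2: [0, 0, 55/23, -50/23]
3 nonzero rows, so the 3 vectors span a space of dimension 3.
Since 3 = 3, the vectors are linearly independent.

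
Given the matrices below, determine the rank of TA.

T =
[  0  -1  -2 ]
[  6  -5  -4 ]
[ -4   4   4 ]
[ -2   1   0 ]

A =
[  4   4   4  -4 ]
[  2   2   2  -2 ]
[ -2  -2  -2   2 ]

First compute TA:
[[  2,   2,   2,  -2],
 [ 22,  22,  22, -22],
 [-16, -16, -16,  16],
 [ -6,  -6,  -6,   6]]
Now row reduce the product.
R2 ← R2 − (11)·R1: [0, 0, 0, 0]
R3 ← R3 + (8)·R1: [0, 0, 0, 0]
R4 ← R4 + (3)·R1: [0, 0, 0, 0]
1 nonzero row, so rank(TA) = 1.

1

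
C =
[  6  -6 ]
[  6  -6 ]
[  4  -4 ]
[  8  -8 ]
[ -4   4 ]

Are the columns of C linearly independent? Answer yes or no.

Row reduce C to echelon form.
R2 ← R2 − R1: [0, 0]
R3 ← R3 − (2/3)·R1: [0, 0]
R4 ← R4 − (4/3)·R1: [0, 0]
R5 ← R5 + (2/3)·R1: [0, 0]
1 pivot among 2 columns.
Only 1 < 2 pivot columns, so the columns are linearly dependent.

no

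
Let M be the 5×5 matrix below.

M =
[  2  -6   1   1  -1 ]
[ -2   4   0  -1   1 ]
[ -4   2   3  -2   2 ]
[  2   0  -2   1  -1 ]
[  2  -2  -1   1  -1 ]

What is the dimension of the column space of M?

Row reduce to echelon form.
R2 ← R2 + R1: [0, -2, 1, 0, 0]
R3 ← R3 + (2)·R1: [0, -10, 5, 0, 0]
R4 ← R4 − R1: [0, 6, -3, 0, 0]
R5 ← R5 − R1: [0, 4, -2, 0, 0]
R3 ← R3 − (5)·R2: [0, 0, 0, 0, 0]
R4 ← R4 + (3)·R2: [0, 0, 0, 0, 0]
R5 ← R5 + (2)·R2: [0, 0, 0, 0, 0]
Echelon form has 2 nonzero rows, so rank(M) = 2.
The column space has dimension equal to the rank: 2.

2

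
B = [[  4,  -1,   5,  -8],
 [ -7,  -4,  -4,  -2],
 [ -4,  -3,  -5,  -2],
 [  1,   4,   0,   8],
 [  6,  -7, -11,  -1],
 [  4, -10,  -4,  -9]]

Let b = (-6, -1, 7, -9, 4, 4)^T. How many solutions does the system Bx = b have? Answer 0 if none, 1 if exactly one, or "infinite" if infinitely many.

0

Row reduce the augmented matrix [B | b].
R2 ← R2 + (7/4)·R1: [0, -23/4, 19/4, -16, -23/2]
R3 ← R3 + R1: [0, -4, 0, -10, 1]
R4 ← R4 − (1/4)·R1: [0, 17/4, -5/4, 10, -15/2]
R5 ← R5 − (3/2)·R1: [0, -11/2, -37/2, 11, 13]
R6 ← R6 − R1: [0, -9, -9, -1, 10]
R3 ← R3 − (16/23)·R2: [0, 0, -76/23, 26/23, 9]
R4 ← R4 + (17/23)·R2: [0, 0, 52/23, -42/23, -16]
R5 ← R5 − (22/23)·R2: [0, 0, -530/23, 605/23, 24]
R6 ← R6 − (36/23)·R2: [0, 0, -378/23, 553/23, 28]
R4 ← R4 + (13/19)·R3: [0, 0, 0, -20/19, -187/19]
R5 ← R5 − (265/38)·R3: [0, 0, 0, 350/19, -1473/38]
R6 ← R6 − (189/38)·R3: [0, 0, 0, 350/19, -637/38]
R5 ← R5 + (35/2)·R4: [0, 0, 0, 0, -211]
R6 ← R6 + (35/2)·R4: [0, 0, 0, 0, -189]
R6 ← R6 − (189/211)·R5: [0, 0, 0, 0, 0]
The echelon form has 5 nonzero rows; the last pivot sits in the augmented column, so rank(B) = 4 but rank([B|b]) = 5.
Since the ranks differ, the system is inconsistent.
It has no solutions.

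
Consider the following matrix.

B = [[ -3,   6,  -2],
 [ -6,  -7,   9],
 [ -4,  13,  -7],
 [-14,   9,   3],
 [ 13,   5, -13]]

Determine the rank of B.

3

Row reduce to echelon form.
R2 ← R2 − (2)·R1: [0, -19, 13]
R3 ← R3 − (4/3)·R1: [0, 5, -13/3]
R4 ← R4 − (14/3)·R1: [0, -19, 37/3]
R5 ← R5 + (13/3)·R1: [0, 31, -65/3]
R3 ← R3 + (5/19)·R2: [0, 0, -52/57]
R4 ← R4 − R2: [0, 0, -2/3]
R5 ← R5 + (31/19)·R2: [0, 0, -26/57]
R4 ← R4 − (19/26)·R3: [0, 0, 0]
R5 ← R5 − (1/2)·R3: [0, 0, 0]
Echelon form has 3 nonzero rows, so rank(B) = 3.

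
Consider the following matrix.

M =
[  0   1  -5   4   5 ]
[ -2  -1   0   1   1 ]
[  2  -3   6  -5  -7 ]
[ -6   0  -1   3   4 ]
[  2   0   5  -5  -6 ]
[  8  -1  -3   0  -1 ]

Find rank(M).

Row reduce to echelon form.
Swap R1 ↔ R2
R3 ← R3 + R1: [0, -4, 6, -4, -6]
R4 ← R4 − (3)·R1: [0, 3, -1, 0, 1]
R5 ← R5 + R1: [0, -1, 5, -4, -5]
R6 ← R6 + (4)·R1: [0, -5, -3, 4, 3]
R3 ← R3 + (4)·R2: [0, 0, -14, 12, 14]
R4 ← R4 − (3)·R2: [0, 0, 14, -12, -14]
R5 ← R5 + R2: [0, 0, 0, 0, 0]
R6 ← R6 + (5)·R2: [0, 0, -28, 24, 28]
R4 ← R4 + R3: [0, 0, 0, 0, 0]
R6 ← R6 − (2)·R3: [0, 0, 0, 0, 0]
Echelon form has 3 nonzero rows, so rank(M) = 3.

3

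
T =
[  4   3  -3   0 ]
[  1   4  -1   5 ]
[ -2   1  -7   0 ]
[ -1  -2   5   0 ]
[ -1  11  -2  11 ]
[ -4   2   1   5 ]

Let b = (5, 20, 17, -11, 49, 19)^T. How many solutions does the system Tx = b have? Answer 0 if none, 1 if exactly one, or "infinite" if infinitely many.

1

Row reduce the augmented matrix [T | b].
R2 ← R2 − (1/4)·R1: [0, 13/4, -1/4, 5, 75/4]
R3 ← R3 + (1/2)·R1: [0, 5/2, -17/2, 0, 39/2]
R4 ← R4 + (1/4)·R1: [0, -5/4, 17/4, 0, -39/4]
R5 ← R5 + (1/4)·R1: [0, 47/4, -11/4, 11, 201/4]
R6 ← R6 + R1: [0, 5, -2, 5, 24]
R3 ← R3 − (10/13)·R2: [0, 0, -108/13, -50/13, 66/13]
R4 ← R4 + (5/13)·R2: [0, 0, 54/13, 25/13, -33/13]
R5 ← R5 − (47/13)·R2: [0, 0, -24/13, -92/13, -228/13]
R6 ← R6 − (20/13)·R2: [0, 0, -21/13, -35/13, -63/13]
R4 ← R4 + (1/2)·R3: [0, 0, 0, 0, 0]
R5 ← R5 − (2/9)·R3: [0, 0, 0, -56/9, -56/3]
R6 ← R6 − (7/36)·R3: [0, 0, 0, -35/18, -35/6]
Swap R4 ↔ R5
R6 ← R6 − (5/16)·R4: [0, 0, 0, 0, 0]
The echelon form has 4 nonzero rows, and every pivot lies in the first 4 columns, so rank(T) = rank([T|b]) = 4.
The system is consistent.
rank = 4 = number of unknowns, so the solution is unique.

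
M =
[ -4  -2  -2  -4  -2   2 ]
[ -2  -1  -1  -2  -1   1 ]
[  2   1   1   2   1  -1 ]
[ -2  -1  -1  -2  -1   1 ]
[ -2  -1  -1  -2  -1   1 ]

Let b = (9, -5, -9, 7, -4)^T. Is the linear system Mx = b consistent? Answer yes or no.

no

Row reduce the augmented matrix [M | b].
R2 ← R2 − (1/2)·R1: [0, 0, 0, 0, 0, 0, -19/2]
R3 ← R3 + (1/2)·R1: [0, 0, 0, 0, 0, 0, -9/2]
R4 ← R4 − (1/2)·R1: [0, 0, 0, 0, 0, 0, 5/2]
R5 ← R5 − (1/2)·R1: [0, 0, 0, 0, 0, 0, -17/2]
R3 ← R3 − (9/19)·R2: [0, 0, 0, 0, 0, 0, 0]
R4 ← R4 + (5/19)·R2: [0, 0, 0, 0, 0, 0, 0]
R5 ← R5 − (17/19)·R2: [0, 0, 0, 0, 0, 0, 0]
The echelon form has 2 nonzero rows; the last pivot sits in the augmented column, so rank(M) = 1 but rank([M|b]) = 2.
Since the ranks differ, the system is inconsistent.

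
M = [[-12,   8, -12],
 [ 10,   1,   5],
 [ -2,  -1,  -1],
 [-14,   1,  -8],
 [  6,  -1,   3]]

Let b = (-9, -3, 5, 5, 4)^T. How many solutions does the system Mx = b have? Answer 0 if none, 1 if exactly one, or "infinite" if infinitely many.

Row reduce the augmented matrix [M | b].
R2 ← R2 + (5/6)·R1: [0, 23/3, -5, -21/2]
R3 ← R3 − (1/6)·R1: [0, -7/3, 1, 13/2]
R4 ← R4 − (7/6)·R1: [0, -25/3, 6, 31/2]
R5 ← R5 + (1/2)·R1: [0, 3, -3, -1/2]
R3 ← R3 + (7/23)·R2: [0, 0, -12/23, 76/23]
R4 ← R4 + (25/23)·R2: [0, 0, 13/23, 94/23]
R5 ← R5 − (9/23)·R2: [0, 0, -24/23, 83/23]
R4 ← R4 + (13/12)·R3: [0, 0, 0, 23/3]
R5 ← R5 − (2)·R3: [0, 0, 0, -3]
R5 ← R5 + (9/23)·R4: [0, 0, 0, 0]
The echelon form has 4 nonzero rows; the last pivot sits in the augmented column, so rank(M) = 3 but rank([M|b]) = 4.
Since the ranks differ, the system is inconsistent.
It has no solutions.

0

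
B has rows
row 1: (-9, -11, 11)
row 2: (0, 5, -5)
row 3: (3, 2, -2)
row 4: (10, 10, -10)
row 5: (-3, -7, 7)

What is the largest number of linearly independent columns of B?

2

Row reduce to echelon form.
R3 ← R3 + (1/3)·R1: [0, -5/3, 5/3]
R4 ← R4 + (10/9)·R1: [0, -20/9, 20/9]
R5 ← R5 − (1/3)·R1: [0, -10/3, 10/3]
R3 ← R3 + (1/3)·R2: [0, 0, 0]
R4 ← R4 + (4/9)·R2: [0, 0, 0]
R5 ← R5 + (2/3)·R2: [0, 0, 0]
Echelon form has 2 nonzero rows, so rank(B) = 2.
The rank gives the maximum number of linearly independent columns: 2.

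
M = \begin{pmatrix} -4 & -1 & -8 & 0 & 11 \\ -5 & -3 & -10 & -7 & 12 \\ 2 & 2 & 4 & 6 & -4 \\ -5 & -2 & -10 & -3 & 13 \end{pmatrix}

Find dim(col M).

2

Row reduce to echelon form.
R2 ← R2 − (5/4)·R1: [0, -7/4, 0, -7, -7/4]
R3 ← R3 + (1/2)·R1: [0, 3/2, 0, 6, 3/2]
R4 ← R4 − (5/4)·R1: [0, -3/4, 0, -3, -3/4]
R3 ← R3 + (6/7)·R2: [0, 0, 0, 0, 0]
R4 ← R4 − (3/7)·R2: [0, 0, 0, 0, 0]
Echelon form has 2 nonzero rows, so rank(M) = 2.
The column space has dimension equal to the rank: 2.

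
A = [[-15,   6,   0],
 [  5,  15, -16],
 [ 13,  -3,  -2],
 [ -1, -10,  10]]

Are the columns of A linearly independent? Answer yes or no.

Row reduce A to echelon form.
R2 ← R2 + (1/3)·R1: [0, 17, -16]
R3 ← R3 + (13/15)·R1: [0, 11/5, -2]
R4 ← R4 − (1/15)·R1: [0, -52/5, 10]
R3 ← R3 − (11/85)·R2: [0, 0, 6/85]
R4 ← R4 + (52/85)·R2: [0, 0, 18/85]
R4 ← R4 − (3)·R3: [0, 0, 0]
3 pivots among 3 columns.
Every column is a pivot column, so the columns are linearly independent.

yes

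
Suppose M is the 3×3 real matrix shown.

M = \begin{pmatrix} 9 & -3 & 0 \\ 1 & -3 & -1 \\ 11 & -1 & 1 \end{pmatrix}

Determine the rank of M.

2

Row reduce to echelon form.
R2 ← R2 − (1/9)·R1: [0, -8/3, -1]
R3 ← R3 − (11/9)·R1: [0, 8/3, 1]
R3 ← R3 + R2: [0, 0, 0]
Echelon form has 2 nonzero rows, so rank(M) = 2.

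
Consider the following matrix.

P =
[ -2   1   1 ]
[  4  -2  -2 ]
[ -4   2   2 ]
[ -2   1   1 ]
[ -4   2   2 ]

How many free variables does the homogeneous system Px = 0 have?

2

Row reduce to echelon form.
R2 ← R2 + (2)·R1: [0, 0, 0]
R3 ← R3 − (2)·R1: [0, 0, 0]
R4 ← R4 − R1: [0, 0, 0]
R5 ← R5 − (2)·R1: [0, 0, 0]
1 nonzero row, so rank(P) = 1.
P has 3 columns; by rank–nullity, nullity = 3 − 1 = 2.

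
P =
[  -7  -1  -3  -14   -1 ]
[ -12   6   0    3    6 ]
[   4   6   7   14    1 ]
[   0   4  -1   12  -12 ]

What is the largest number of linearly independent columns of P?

4

Row reduce to echelon form.
R2 ← R2 − (12/7)·R1: [0, 54/7, 36/7, 27, 54/7]
R3 ← R3 + (4/7)·R1: [0, 38/7, 37/7, 6, 3/7]
R3 ← R3 − (19/27)·R2: [0, 0, 5/3, -13, -5]
R4 ← R4 − (14/27)·R2: [0, 0, -11/3, -2, -16]
R4 ← R4 + (11/5)·R3: [0, 0, 0, -153/5, -27]
Echelon form has 4 nonzero rows, so rank(P) = 4.
The rank gives the maximum number of linearly independent columns: 4.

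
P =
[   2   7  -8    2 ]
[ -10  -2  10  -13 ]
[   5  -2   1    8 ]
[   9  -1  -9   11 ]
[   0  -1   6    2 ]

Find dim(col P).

Row reduce to echelon form.
R2 ← R2 + (5)·R1: [0, 33, -30, -3]
R3 ← R3 − (5/2)·R1: [0, -39/2, 21, 3]
R4 ← R4 − (9/2)·R1: [0, -65/2, 27, 2]
R3 ← R3 + (13/22)·R2: [0, 0, 36/11, 27/22]
R4 ← R4 + (65/66)·R2: [0, 0, -28/11, -21/22]
R5 ← R5 + (1/33)·R2: [0, 0, 56/11, 21/11]
R4 ← R4 + (7/9)·R3: [0, 0, 0, 0]
R5 ← R5 − (14/9)·R3: [0, 0, 0, 0]
Echelon form has 3 nonzero rows, so rank(P) = 3.
The column space has dimension equal to the rank: 3.

3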